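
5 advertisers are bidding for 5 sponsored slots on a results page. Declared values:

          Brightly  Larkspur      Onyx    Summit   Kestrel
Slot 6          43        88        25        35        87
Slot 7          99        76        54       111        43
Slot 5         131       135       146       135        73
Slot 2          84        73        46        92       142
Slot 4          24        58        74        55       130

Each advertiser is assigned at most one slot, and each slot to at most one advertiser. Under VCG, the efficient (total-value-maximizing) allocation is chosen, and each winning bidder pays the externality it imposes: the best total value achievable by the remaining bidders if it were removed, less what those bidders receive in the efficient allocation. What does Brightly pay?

Efficient allocation: Brightly→Slot 2 ($84), Larkspur→Slot 6 ($88), Onyx→Slot 5 ($146), Summit→Slot 7 ($111), Kestrel→Slot 4 ($130); total welfare W = $559.
Brightly receives Slot 2 at value $84, so the others get W − 84 = $475.
Without Brightly: best allocation of the remaining 4 bidders over all 5 slots is Larkspur→Slot 6 ($88), Onyx→Slot 5 ($146), Summit→Slot 7 ($111), Kestrel→Slot 2 ($142), total $487.
VCG payment = (others' best without Brightly) − (others' welfare with Brightly) = 487 − 475 = $12.

Brightly pays $12.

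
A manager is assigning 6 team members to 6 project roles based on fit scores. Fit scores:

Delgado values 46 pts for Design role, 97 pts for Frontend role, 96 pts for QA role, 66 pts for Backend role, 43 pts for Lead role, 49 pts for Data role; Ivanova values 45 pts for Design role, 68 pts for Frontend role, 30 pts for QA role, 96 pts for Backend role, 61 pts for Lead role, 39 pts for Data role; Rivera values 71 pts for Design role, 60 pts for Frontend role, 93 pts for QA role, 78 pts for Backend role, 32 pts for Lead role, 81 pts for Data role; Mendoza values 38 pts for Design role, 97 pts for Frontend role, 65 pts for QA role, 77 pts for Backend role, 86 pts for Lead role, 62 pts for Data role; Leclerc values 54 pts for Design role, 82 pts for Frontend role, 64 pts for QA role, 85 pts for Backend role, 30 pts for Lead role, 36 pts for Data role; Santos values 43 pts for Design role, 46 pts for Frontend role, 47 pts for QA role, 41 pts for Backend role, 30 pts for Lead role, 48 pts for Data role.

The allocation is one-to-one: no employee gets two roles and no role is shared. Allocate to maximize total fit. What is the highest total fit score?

Max total: 484 pts

Optimal: Delgado→QA role (96 pts), Ivanova→Backend role (96 pts), Rivera→Data role (81 pts), Mendoza→Lead role (86 pts), Leclerc→Frontend role (82 pts), Santos→Design role (43 pts) — total 96+96+81+86+82+43 = 484 pts.
Column-greedy (each role in turn goes to its best remaining employee) gives 407 pts, worse by 77.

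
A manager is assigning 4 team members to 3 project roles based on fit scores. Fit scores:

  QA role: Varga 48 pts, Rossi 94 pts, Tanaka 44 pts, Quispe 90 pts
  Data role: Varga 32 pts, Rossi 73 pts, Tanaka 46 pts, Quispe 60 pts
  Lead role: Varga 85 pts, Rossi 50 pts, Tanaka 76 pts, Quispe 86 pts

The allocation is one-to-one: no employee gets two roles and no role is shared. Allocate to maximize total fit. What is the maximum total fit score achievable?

This is a one-to-one assignment (maximum-weight bipartite matching).
Optimal: Quispe→QA role (90 pts), Rossi→Data role (73 pts), Varga→Lead role (85 pts) — total 90+73+85 = 248 pts.
Max-entry greedy (repeatedly take the single best remaining cell) gives 226 pts, worse by 22.
Next-best assignment: Rossi→QA role, Quispe→Data role, Varga→Lead role = 239 pts.
Every other assignment is strictly worse.

Max total: 248 pts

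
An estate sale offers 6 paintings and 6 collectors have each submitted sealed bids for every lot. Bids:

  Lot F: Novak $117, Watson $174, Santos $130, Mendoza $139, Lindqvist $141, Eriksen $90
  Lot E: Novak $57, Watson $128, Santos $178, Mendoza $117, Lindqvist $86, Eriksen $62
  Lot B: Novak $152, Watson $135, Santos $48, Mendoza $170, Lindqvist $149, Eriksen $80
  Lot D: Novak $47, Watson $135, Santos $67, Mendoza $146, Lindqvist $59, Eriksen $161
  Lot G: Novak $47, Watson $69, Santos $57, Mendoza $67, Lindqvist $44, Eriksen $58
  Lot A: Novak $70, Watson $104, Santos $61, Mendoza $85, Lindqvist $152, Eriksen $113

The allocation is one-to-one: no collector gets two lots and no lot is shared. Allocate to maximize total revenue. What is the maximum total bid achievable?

Max total: $884

Treat this as an assignment problem: match each collector to one lot.
Optimal: Novak→Lot B ($152), Watson→Lot F ($174), Santos→Lot E ($178), Mendoza→Lot G ($67), Lindqvist→Lot A ($152), Eriksen→Lot D ($161) — total 152+174+178+67+152+161 = $884.
Max-entry greedy (repeatedly take the single best remaining cell) gives $882, worse by 2.
Swapping Eriksen↔Mendoza (Eriksen→Lot G $58, Mendoza→Lot D $146) loses 24.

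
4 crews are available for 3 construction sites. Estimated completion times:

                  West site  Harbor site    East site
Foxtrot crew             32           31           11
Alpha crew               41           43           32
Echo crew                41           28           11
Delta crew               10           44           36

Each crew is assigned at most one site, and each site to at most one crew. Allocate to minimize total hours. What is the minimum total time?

Minimum total: 49 hours

Optimal: Delta crew→West site (10 hours), Echo crew→Harbor site (28 hours), Foxtrot crew→East site (11 hours) — total 10+28+11 = 49 hours.
Row-greedy (each crew in turn takes its cheapest remaining site) gives 80 hours, worse by 31.
Next-best assignment: Delta crew→West site, Foxtrot crew→Harbor site, Echo crew→East site = 52 hours.
Swapping Foxtrot crew↔Echo crew (Foxtrot crew→Harbor site 31 hours, Echo crew→East site 11 hours) adds 3.
Checked against all permutations: 49 hours is optimal.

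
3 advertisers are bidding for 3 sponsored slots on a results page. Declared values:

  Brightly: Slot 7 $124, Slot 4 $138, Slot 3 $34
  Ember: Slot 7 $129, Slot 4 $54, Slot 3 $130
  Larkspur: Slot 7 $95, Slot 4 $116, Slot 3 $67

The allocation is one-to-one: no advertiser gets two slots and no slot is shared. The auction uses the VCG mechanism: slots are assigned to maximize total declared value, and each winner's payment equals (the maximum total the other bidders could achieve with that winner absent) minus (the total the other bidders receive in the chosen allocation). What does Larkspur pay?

Larkspur pays $14.

Efficient allocation: Brightly→Slot 7 ($124), Ember→Slot 3 ($130), Larkspur→Slot 4 ($116); total welfare W = $370.
Larkspur receives Slot 4 at value $116, so the others get W − 116 = $254.
Without Larkspur: best allocation of the remaining 2 bidders over all 3 slots is Brightly→Slot 4 ($138), Ember→Slot 3 ($130), total $268.
VCG payment = (others' best without Larkspur) − (others' welfare with Larkspur) = 268 − 254 = $14.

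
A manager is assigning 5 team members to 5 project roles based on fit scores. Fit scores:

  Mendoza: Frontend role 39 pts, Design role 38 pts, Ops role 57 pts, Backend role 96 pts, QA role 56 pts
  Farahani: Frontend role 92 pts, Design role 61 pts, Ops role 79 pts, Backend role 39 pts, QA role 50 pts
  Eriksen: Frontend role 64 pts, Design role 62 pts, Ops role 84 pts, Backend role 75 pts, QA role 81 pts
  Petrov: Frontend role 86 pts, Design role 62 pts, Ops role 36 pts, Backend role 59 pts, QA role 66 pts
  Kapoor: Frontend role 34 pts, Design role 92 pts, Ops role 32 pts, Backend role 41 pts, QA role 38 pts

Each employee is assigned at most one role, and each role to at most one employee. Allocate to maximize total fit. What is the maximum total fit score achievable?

Treat this as an assignment problem: match each employee to one role.
Optimal: Mendoza→Backend role (96 pts), Farahani→Ops role (79 pts), Eriksen→QA role (81 pts), Petrov→Frontend role (86 pts), Kapoor→Design role (92 pts) — total 96+79+81+86+92 = 434 pts.
Column-greedy (each role in turn goes to its best remaining employee) gives 430 pts, worse by 4.

Maximum total: 434 pts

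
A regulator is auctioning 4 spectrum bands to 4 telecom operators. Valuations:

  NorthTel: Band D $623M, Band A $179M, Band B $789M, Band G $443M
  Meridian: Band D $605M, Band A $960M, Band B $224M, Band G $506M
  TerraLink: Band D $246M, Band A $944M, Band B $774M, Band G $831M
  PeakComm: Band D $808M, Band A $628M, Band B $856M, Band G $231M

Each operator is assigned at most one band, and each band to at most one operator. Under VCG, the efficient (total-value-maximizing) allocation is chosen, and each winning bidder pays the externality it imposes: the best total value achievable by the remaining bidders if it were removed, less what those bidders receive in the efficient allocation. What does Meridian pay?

Efficient allocation: NorthTel→Band B ($789M), Meridian→Band A ($960M), TerraLink→Band G ($831M), PeakComm→Band D ($808M); total welfare W = $3388M.
Meridian receives Band A at value $960M, so the others get W − 960 = $2428M.
Without Meridian: best allocation of the remaining 3 bidders over all 4 bands is NorthTel→Band B ($789M), TerraLink→Band A ($944M), PeakComm→Band D ($808M), total $2541M.
VCG payment = (others' best without Meridian) − (others' welfare with Meridian) = 2541 − 2428 = $113M.

Meridian pays $113M.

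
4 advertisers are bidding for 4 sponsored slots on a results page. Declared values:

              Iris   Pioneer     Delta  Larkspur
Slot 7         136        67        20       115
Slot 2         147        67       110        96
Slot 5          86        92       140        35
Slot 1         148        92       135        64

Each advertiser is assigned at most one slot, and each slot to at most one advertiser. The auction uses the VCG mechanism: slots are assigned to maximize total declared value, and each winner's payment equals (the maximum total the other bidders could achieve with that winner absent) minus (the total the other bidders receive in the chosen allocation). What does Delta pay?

Efficient allocation: Iris→Slot 2 ($147), Pioneer→Slot 1 ($92), Delta→Slot 5 ($140), Larkspur→Slot 7 ($115); total welfare W = $494.
Delta receives Slot 5 at value $140, so the others get W − 140 = $354.
Without Delta: best allocation of the remaining 3 bidders over all 4 slots is Iris→Slot 1 ($148), Pioneer→Slot 5 ($92), Larkspur→Slot 7 ($115), total $355.
VCG payment = (others' best without Delta) − (others' welfare with Delta) = 355 − 354 = $1.

Delta pays $1.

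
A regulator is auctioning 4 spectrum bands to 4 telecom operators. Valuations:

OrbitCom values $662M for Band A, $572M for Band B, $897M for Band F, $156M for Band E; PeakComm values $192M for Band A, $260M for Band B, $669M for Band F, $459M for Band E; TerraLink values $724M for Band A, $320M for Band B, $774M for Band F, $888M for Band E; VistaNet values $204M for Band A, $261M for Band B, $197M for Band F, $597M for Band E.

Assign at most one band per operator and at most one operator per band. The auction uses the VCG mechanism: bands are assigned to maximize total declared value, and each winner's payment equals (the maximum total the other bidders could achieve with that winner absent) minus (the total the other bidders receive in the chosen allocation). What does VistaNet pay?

VistaNet pays $254M.

Efficient allocation: OrbitCom→Band B ($572M), PeakComm→Band F ($669M), TerraLink→Band A ($724M), VistaNet→Band E ($597M); total welfare W = $2562M.
VistaNet receives Band E at value $597M, so the others get W − 597 = $1965M.
Without VistaNet: best allocation of the remaining 3 bidders over all 4 bands is OrbitCom→Band A ($662M), PeakComm→Band F ($669M), TerraLink→Band E ($888M), total $2219M.
VCG payment = (others' best without VistaNet) − (others' welfare with VistaNet) = 2219 − 1965 = $254M.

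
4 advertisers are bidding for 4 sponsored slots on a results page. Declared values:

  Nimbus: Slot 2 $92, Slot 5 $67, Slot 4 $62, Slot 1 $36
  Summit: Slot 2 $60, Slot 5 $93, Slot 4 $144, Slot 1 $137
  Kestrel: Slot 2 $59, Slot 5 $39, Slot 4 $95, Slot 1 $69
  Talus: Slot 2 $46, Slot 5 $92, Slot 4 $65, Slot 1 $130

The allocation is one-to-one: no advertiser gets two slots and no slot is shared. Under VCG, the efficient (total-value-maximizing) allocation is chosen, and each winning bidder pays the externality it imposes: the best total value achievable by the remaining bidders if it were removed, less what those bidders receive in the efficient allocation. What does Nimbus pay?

Nimbus pays $9.

Efficient allocation: Nimbus→Slot 2 ($92), Summit→Slot 1 ($137), Kestrel→Slot 4 ($95), Talus→Slot 5 ($92); total welfare W = $416.
Nimbus receives Slot 2 at value $92, so the others get W − 92 = $324.
Without Nimbus: best allocation of the remaining 3 bidders over all 4 slots is Summit→Slot 4 ($144), Kestrel→Slot 2 ($59), Talus→Slot 1 ($130), total $333.
VCG payment = (others' best without Nimbus) − (others' welfare with Nimbus) = 333 − 324 = $9.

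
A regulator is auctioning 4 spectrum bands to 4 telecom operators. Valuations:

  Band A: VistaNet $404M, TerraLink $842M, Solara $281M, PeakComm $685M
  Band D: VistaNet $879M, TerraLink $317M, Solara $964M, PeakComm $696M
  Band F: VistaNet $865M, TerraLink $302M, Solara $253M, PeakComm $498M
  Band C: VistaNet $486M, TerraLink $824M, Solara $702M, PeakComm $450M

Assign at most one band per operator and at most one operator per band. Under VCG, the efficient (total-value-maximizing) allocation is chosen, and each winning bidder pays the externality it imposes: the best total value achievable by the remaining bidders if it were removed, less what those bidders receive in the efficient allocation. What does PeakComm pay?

PeakComm pays $18M.

Efficient allocation: VistaNet→Band F ($865M), TerraLink→Band C ($824M), Solara→Band D ($964M), PeakComm→Band A ($685M); total welfare W = $3338M.
PeakComm receives Band A at value $685M, so the others get W − 685 = $2653M.
Without PeakComm: best allocation of the remaining 3 bidders over all 4 bands is VistaNet→Band F ($865M), TerraLink→Band A ($842M), Solara→Band D ($964M), total $2671M.
VCG payment = (others' best without PeakComm) − (others' welfare with PeakComm) = 2671 − 2653 = $18M.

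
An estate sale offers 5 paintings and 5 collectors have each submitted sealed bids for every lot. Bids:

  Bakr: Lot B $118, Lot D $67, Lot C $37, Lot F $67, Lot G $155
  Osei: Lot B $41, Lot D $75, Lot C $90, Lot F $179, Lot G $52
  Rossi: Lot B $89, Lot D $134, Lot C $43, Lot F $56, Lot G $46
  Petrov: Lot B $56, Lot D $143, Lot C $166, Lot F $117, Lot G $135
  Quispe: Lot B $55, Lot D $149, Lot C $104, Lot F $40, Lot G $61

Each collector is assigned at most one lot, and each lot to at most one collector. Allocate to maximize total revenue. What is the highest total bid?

Treat this as an assignment problem: match each collector to one lot.
Optimal: Bakr→Lot G ($155), Osei→Lot F ($179), Rossi→Lot B ($89), Petrov→Lot C ($166), Quispe→Lot D ($149) — total 155+179+89+166+149 = $738.
Row-greedy (each collector in turn takes its best remaining lot) gives $689, worse by 49.
Next-best assignment: Bakr→Lot G, Osei→Lot F, Rossi→Lot D, Petrov→Lot C, Quispe→Lot B = $689.
Every other assignment is strictly worse.

Max total: $738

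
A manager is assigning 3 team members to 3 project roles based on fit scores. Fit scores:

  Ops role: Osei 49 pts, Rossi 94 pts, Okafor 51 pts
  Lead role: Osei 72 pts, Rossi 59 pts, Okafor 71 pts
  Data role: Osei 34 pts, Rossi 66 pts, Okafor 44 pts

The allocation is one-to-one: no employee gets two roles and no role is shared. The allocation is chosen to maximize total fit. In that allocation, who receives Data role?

Okafor receives Data role.

Treat this as an assignment problem: match each employee to one role.
Optimal: Osei→Lead role (72 pts), Rossi→Ops role (94 pts), Okafor→Data role (44 pts) — total 72+94+44 = 210 pts.
Next-best assignment: Osei→Data role, Rossi→Ops role, Okafor→Lead role = 199 pts.
Okafor's own top role is Lead role (71 pts), but forcing Okafor→Lead role and reassigning the rest optimally gives only 199 pts — worse by 11.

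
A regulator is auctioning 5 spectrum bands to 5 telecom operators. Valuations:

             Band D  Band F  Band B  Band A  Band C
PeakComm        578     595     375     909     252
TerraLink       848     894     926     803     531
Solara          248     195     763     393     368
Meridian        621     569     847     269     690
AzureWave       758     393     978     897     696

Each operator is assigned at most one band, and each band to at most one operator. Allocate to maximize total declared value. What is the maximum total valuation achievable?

Optimal: PeakComm→Band A ($909M), TerraLink→Band F ($894M), Solara→Band B ($763M), Meridian→Band C ($690M), AzureWave→Band D ($758M) — total 909+894+763+690+758 = $4014M.
Row-greedy (each operator in turn takes its best remaining band) gives $3217M, worse by 797.

Maximum total: $4014M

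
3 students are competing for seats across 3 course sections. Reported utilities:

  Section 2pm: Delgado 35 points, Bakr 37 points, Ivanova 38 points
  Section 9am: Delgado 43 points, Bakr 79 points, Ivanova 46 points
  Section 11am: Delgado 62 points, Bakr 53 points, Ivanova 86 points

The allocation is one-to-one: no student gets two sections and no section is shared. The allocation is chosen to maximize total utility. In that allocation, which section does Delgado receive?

Delgado receives Section 2pm.

Optimal: Delgado→Section 2pm (35 points), Bakr→Section 9am (79 points), Ivanova→Section 11am (86 points) — total 35+79+86 = 200 points.
Row-greedy (each student in turn takes its best remaining section) gives 179 points, worse by 21.
Next-best assignment: Delgado→Section 11am, Bakr→Section 9am, Ivanova→Section 2pm = 179 points.
Swapping Delgado↔Ivanova (Delgado→Section 11am 62 points, Ivanova→Section 2pm 38 points) loses 21.
Delgado's own top section is Section 11am (62 points), but forcing Delgado→Section 11am and reassigning the rest optimally gives only 179 points — worse by 21.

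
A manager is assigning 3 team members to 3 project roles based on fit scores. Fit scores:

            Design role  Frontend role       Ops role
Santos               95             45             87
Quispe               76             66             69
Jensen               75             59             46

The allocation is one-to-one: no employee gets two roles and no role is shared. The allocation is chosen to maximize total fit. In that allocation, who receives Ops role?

This is the linear assignment problem.
Optimal: Santos→Ops role (87 pts), Quispe→Frontend role (66 pts), Jensen→Design role (75 pts) — total 87+66+75 = 228 pts.
Column-greedy (each role in turn goes to its best remaining employee) gives 207 pts, worse by 21.
Next-best assignment: Santos→Design role, Quispe→Ops role, Jensen→Frontend role = 223 pts.
Santos's own top role is Design role (95 pts), but forcing Santos→Design role and reassigning the rest optimally gives only 223 pts — worse by 5.

Santos receives Ops role.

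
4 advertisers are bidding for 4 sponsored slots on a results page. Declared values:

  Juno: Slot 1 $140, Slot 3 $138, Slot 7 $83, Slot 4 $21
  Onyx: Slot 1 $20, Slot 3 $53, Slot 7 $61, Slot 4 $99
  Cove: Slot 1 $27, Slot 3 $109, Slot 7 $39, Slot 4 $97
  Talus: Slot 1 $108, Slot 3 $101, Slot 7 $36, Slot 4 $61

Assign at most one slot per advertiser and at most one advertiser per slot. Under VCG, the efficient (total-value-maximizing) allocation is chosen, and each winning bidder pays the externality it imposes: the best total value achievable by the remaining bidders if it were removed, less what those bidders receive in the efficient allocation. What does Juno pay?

Efficient allocation: Juno→Slot 3 ($138), Onyx→Slot 7 ($61), Cove→Slot 4 ($97), Talus→Slot 1 ($108); total welfare W = $404.
Juno receives Slot 3 at value $138, so the others get W − 138 = $266.
Without Juno: best allocation of the remaining 3 bidders over all 4 slots is Onyx→Slot 4 ($99), Cove→Slot 3 ($109), Talus→Slot 1 ($108), total $316.
VCG payment = (others' best without Juno) − (others' welfare with Juno) = 316 − 266 = $50.

Juno pays $50.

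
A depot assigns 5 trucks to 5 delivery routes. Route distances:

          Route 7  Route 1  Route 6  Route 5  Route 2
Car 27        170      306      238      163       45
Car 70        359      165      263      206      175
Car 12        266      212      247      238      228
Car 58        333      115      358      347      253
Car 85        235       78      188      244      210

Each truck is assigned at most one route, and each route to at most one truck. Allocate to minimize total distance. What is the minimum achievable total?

Min total: 820 km

This is a one-to-one assignment (minimum-cost bipartite matching).
Optimal: Car 27→Route 2 (45 km), Car 70→Route 5 (206 km), Car 12→Route 7 (266 km), Car 58→Route 1 (115 km), Car 85→Route 6 (188 km) — total 45+206+266+115+188 = 820 km.
Column-greedy (each route in turn goes to its cheapest remaining truck) gives 954 km, worse by 134.
Next-best assignment: Car 27→Route 2, Car 70→Route 5, Car 12→Route 6, Car 58→Route 1, Car 85→Route 7 = 848 km.
No other one-to-one assignment undercuts 820 km.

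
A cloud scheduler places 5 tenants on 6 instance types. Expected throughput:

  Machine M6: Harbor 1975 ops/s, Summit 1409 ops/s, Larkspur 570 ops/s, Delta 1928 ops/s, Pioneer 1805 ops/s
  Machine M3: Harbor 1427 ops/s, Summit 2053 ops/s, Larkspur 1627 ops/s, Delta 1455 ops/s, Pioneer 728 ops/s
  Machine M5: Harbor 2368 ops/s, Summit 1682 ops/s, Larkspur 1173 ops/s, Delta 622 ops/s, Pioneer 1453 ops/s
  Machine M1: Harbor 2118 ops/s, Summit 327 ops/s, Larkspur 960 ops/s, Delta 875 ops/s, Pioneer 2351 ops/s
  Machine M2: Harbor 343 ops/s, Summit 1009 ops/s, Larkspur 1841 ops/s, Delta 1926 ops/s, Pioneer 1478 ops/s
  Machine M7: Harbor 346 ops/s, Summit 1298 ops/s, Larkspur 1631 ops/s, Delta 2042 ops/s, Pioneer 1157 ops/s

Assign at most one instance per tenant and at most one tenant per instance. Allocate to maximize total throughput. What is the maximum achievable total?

Max total: 10655 ops/s

Treat this as an assignment problem: match each tenant to one instance.
Optimal: Harbor→Machine M5 (2368 ops/s), Summit→Machine M3 (2053 ops/s), Larkspur→Machine M2 (1841 ops/s), Delta→Machine M7 (2042 ops/s), Pioneer→Machine M1 (2351 ops/s) — total 2368+2053+1841+2042+2351 = 10655 ops/s.
Next-best assignment: Harbor→Machine M5, Summit→Machine M3, Larkspur→Machine M2, Delta→Machine M6, Pioneer→Machine M1 = 10541 ops/s.
Checked against all permutations: 10655 ops/s is optimal.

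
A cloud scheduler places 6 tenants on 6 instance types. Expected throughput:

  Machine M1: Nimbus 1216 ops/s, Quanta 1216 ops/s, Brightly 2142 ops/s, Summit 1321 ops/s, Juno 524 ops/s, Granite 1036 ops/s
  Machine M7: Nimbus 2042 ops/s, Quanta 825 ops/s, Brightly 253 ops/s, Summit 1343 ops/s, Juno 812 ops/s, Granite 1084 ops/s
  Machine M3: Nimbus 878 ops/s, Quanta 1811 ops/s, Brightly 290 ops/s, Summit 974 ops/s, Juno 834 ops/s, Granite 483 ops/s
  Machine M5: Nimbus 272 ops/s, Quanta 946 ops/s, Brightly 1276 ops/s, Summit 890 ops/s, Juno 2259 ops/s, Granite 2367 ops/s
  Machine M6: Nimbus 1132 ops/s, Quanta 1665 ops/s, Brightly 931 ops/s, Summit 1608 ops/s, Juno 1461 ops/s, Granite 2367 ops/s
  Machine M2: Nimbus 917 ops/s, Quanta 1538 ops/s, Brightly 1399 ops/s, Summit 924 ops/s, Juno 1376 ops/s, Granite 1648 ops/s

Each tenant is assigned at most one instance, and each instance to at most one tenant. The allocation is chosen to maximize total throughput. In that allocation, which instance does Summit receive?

Summit receives Machine M2.

Optimal: Nimbus→Machine M7 (2042 ops/s), Quanta→Machine M3 (1811 ops/s), Brightly→Machine M1 (2142 ops/s), Summit→Machine M2 (924 ops/s), Juno→Machine M5 (2259 ops/s), Granite→Machine M6 (2367 ops/s) — total 2042+1811+2142+924+2259+2367 = 11545 ops/s.
Column-greedy (each instance in turn goes to its best remaining tenant) gives 11346 ops/s, worse by 199.
Next-best assignment: Nimbus→Machine M7, Quanta→Machine M3, Brightly→Machine M1, Summit→Machine M6, Juno→Machine M5, Granite→Machine M2 = 11510 ops/s.
Summit's own top instance is Machine M6 (1608 ops/s), but forcing Summit→Machine M6 and reassigning the rest optimally gives only 11510 ops/s — worse by 35.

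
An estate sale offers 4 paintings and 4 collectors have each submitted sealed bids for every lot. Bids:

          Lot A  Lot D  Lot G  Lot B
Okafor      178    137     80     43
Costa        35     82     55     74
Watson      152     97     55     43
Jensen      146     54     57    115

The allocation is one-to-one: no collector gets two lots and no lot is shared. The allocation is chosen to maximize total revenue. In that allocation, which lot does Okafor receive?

Okafor receives Lot D.

Optimal: Okafor→Lot D ($137), Costa→Lot G ($55), Watson→Lot A ($152), Jensen→Lot B ($115) — total 137+55+152+115 = $459.
Next-best assignment: Okafor→Lot A, Costa→Lot G, Watson→Lot D, Jensen→Lot B = $445.
Okafor's own top lot is Lot A ($178), but forcing Okafor→Lot A and reassigning the rest optimally gives only $445 — worse by 14.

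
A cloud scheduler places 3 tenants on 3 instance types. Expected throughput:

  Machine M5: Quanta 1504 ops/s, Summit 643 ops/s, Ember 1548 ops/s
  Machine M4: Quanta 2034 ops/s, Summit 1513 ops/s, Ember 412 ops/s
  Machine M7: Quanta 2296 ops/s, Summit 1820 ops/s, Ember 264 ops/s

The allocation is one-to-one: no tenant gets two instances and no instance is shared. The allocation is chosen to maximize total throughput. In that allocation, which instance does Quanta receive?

Quanta receives Machine M4.

Optimal: Quanta→Machine M4 (2034 ops/s), Summit→Machine M7 (1820 ops/s), Ember→Machine M5 (1548 ops/s) — total 2034+1820+1548 = 5402 ops/s.
No other one-to-one assignment exceeds 5402 ops/s.
Quanta's own top instance is Machine M7 (2296 ops/s), but forcing Quanta→Machine M7 and reassigning the rest optimally gives only 5357 ops/s — worse by 45.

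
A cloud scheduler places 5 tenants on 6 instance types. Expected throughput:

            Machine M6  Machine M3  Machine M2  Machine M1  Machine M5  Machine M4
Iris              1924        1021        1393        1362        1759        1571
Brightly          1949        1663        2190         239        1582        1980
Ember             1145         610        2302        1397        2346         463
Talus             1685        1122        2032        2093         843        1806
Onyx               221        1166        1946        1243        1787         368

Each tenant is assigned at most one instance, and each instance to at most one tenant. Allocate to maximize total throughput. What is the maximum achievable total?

Maximum total: 10289 ops/s

This is a one-to-one assignment (maximum-weight bipartite matching).
Optimal: Iris→Machine M6 (1924 ops/s), Brightly→Machine M4 (1980 ops/s), Ember→Machine M5 (2346 ops/s), Talus→Machine M1 (2093 ops/s), Onyx→Machine M2 (1946 ops/s) — total 1924+1980+2346+2093+1946 = 10289 ops/s.
Column-greedy (each instance in turn goes to its best remaining tenant) gives 9269 ops/s, worse by 1020.
No other one-to-one assignment exceeds 10289 ops/s.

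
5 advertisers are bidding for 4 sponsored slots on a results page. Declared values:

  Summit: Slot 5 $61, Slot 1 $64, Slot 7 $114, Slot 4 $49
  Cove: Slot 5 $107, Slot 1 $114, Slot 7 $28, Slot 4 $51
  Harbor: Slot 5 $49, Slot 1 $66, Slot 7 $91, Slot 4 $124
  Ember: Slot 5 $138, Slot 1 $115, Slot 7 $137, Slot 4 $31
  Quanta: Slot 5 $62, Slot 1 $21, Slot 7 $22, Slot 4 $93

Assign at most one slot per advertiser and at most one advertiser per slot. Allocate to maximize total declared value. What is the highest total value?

Optimal: Ember→Slot 5 ($138), Cove→Slot 1 ($114), Summit→Slot 7 ($114), Harbor→Slot 4 ($124) — total 138+114+114+124 = $490.

Maximum total: $490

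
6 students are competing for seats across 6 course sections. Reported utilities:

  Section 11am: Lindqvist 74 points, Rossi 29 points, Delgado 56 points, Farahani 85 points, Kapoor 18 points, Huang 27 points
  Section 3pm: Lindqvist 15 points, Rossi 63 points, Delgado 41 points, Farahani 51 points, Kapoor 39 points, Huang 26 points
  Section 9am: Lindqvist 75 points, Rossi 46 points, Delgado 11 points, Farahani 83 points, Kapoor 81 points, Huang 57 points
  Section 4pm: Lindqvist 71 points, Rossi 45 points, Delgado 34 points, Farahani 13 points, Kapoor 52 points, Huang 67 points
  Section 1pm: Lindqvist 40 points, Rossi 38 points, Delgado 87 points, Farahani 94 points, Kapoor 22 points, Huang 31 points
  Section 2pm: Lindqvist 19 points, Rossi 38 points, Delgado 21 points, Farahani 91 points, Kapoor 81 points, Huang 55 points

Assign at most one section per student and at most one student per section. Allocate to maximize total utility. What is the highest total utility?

Max total: 463 points

Optimal: Lindqvist→Section 11am (74 points), Rossi→Section 3pm (63 points), Delgado→Section 1pm (87 points), Farahani→Section 2pm (91 points), Kapoor→Section 9am (81 points), Huang→Section 4pm (67 points) — total 74+63+87+91+81+67 = 463 points.
Column-greedy (each section in turn goes to its best remaining student) gives 442 points, worse by 21.
Every other assignment is strictly worse.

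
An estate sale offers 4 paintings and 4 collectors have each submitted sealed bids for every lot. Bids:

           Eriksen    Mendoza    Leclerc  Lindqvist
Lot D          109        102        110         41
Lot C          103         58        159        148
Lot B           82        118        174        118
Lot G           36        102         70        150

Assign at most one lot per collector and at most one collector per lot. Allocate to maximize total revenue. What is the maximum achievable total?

Maximum total: $536

Optimal: Eriksen→Lot D ($109), Mendoza→Lot B ($118), Leclerc→Lot C ($159), Lindqvist→Lot G ($150) — total 109+118+159+150 = $536.
No other one-to-one assignment exceeds $536.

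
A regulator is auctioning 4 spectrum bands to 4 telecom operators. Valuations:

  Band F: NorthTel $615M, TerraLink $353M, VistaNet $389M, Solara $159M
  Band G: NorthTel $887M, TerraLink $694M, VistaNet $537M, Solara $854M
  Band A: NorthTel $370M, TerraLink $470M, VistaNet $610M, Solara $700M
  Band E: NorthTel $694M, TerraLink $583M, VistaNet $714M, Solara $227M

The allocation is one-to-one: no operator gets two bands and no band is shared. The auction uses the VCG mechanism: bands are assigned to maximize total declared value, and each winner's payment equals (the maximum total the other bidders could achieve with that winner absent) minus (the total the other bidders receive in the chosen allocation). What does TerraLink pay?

Efficient allocation: NorthTel→Band F ($615M), TerraLink→Band G ($694M), VistaNet→Band E ($714M), Solara→Band A ($700M); total welfare W = $2723M.
TerraLink receives Band G at value $694M, so the others get W − 694 = $2029M.
Without TerraLink: best allocation of the remaining 3 bidders over all 4 bands is NorthTel→Band G ($887M), VistaNet→Band E ($714M), Solara→Band A ($700M), total $2301M.
VCG payment = (others' best without TerraLink) − (others' welfare with TerraLink) = 2301 − 2029 = $272M.

TerraLink pays $272M.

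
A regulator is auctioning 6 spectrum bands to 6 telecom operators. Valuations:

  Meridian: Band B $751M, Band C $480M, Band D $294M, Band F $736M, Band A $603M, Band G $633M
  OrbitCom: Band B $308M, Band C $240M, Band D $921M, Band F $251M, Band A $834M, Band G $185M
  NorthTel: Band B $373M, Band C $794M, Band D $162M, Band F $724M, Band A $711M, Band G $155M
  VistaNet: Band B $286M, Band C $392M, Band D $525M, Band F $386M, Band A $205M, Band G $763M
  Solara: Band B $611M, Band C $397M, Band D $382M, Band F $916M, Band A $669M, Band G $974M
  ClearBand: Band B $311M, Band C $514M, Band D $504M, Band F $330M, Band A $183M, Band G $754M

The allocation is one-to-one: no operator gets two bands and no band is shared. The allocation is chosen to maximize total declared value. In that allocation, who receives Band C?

Optimal: Meridian→Band B ($751M), OrbitCom→Band D ($921M), NorthTel→Band A ($711M), VistaNet→Band G ($763M), Solara→Band F ($916M), ClearBand→Band C ($514M) — total 751+921+711+763+916+514 = $4576M.
Max-entry greedy (repeatedly take the single best remaining cell) gives $4009M, worse by 567.
No other one-to-one assignment exceeds $4576M.
ClearBand's own top band is Band G ($754M), but forcing ClearBand→Band G and reassigning the rest optimally gives only $4574M — worse by 2.

ClearBand receives Band C.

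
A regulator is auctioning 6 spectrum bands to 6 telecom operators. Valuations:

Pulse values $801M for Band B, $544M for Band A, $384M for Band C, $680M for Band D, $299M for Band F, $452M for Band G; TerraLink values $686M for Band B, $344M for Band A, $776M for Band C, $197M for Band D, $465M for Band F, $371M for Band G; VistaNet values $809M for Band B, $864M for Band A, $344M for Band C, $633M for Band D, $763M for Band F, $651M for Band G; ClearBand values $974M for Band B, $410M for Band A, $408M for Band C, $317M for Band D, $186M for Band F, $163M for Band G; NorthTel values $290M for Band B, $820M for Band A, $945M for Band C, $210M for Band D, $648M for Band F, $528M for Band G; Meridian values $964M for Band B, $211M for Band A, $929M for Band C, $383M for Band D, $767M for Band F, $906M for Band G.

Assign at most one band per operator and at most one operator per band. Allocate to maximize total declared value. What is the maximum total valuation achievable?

Optimal: Pulse→Band D ($680M), TerraLink→Band C ($776M), VistaNet→Band F ($763M), ClearBand→Band B ($974M), NorthTel→Band A ($820M), Meridian→Band G ($906M) — total 680+776+763+974+820+906 = $4919M.
Next-best assignment: Pulse→Band D, TerraLink→Band C, VistaNet→Band A, ClearBand→Band B, NorthTel→Band F, Meridian→Band G = $4848M.

Maximum total: $4919M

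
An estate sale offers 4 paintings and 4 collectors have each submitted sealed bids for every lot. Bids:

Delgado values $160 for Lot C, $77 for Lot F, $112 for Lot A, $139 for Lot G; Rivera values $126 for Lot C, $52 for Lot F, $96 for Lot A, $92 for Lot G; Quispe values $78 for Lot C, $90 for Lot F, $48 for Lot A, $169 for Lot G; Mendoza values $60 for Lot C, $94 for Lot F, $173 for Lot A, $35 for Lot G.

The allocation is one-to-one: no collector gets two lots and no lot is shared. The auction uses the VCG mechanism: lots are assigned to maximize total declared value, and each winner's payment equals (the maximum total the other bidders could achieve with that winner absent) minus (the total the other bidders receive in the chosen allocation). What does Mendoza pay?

Efficient allocation: Delgado→Lot C ($160), Rivera→Lot F ($52), Quispe→Lot G ($169), Mendoza→Lot A ($173); total welfare W = $554.
Mendoza receives Lot A at value $173, so the others get W − 173 = $381.
Without Mendoza: best allocation of the remaining 3 bidders over all 4 lots is Delgado→Lot C ($160), Rivera→Lot A ($96), Quispe→Lot G ($169), total $425.
VCG payment = (others' best without Mendoza) − (others' welfare with Mendoza) = 425 − 381 = $44.

Mendoza pays $44.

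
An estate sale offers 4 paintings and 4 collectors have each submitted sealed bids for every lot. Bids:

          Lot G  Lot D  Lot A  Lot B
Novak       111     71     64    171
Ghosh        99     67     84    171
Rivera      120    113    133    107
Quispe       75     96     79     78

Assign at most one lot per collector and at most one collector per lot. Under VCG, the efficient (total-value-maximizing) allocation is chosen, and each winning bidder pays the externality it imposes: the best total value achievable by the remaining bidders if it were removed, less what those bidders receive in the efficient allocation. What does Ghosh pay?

Efficient allocation: Novak→Lot G ($111), Ghosh→Lot B ($171), Rivera→Lot A ($133), Quispe→Lot D ($96); total welfare W = $511.
Ghosh receives Lot B at value $171, so the others get W − 171 = $340.
Without Ghosh: best allocation of the remaining 3 bidders over all 4 lots is Novak→Lot B ($171), Rivera→Lot A ($133), Quispe→Lot D ($96), total $400.
VCG payment = (others' best without Ghosh) − (others' welfare with Ghosh) = 400 − 340 = $60.

Ghosh pays $60.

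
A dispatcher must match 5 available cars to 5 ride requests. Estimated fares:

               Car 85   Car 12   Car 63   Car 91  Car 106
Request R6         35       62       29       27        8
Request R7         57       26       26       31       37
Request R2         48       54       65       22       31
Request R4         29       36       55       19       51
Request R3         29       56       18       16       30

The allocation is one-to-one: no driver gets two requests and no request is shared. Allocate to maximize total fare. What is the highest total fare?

Max total: $256

Treat this as an assignment problem: match each driver to one request.
Optimal: Car 85→Request R7 ($57), Car 12→Request R3 ($56), Car 63→Request R2 ($65), Car 91→Request R6 ($27), Car 106→Request R4 ($51) — total 57+56+65+27+51 = $256.
Max-entry greedy (repeatedly take the single best remaining cell) gives $251, worse by 5.
Next-best assignment: Car 85→Request R7, Car 12→Request R6, Car 63→Request R2, Car 91→Request R3, Car 106→Request R4 = $251.
Swapping Car 106↔Car 12 (Car 106→Request R3 $30, Car 12→Request R4 $36) loses 41.
Checked against all permutations: $256 is optimal.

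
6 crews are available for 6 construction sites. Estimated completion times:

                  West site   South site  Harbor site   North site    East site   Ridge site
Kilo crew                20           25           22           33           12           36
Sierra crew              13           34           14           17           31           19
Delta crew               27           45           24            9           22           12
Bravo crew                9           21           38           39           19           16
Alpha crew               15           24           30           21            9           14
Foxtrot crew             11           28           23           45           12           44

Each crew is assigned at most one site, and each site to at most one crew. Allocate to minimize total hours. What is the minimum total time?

This is a one-to-one assignment (minimum-cost bipartite matching).
Optimal: Kilo crew→East site (12 hours), Sierra crew→Harbor site (14 hours), Delta crew→North site (9 hours), Bravo crew→South site (21 hours), Alpha crew→Ridge site (14 hours), Foxtrot crew→West site (11 hours) — total 12+14+9+21+14+11 = 81 hours.
Row-greedy (each crew in turn takes its cheapest remaining site) gives 97 hours, worse by 16.
Next-best assignment: Kilo crew→South site, Sierra crew→Harbor site, Delta crew→North site, Bravo crew→West site, Alpha crew→Ridge site, Foxtrot crew→East site = 83 hours.
Swapping Foxtrot crew↔Bravo crew (Foxtrot crew→South site 28 hours, Bravo crew→West site 9 hours) adds 5.
No other one-to-one assignment undercuts 81 hours.

Minimum total: 81 hours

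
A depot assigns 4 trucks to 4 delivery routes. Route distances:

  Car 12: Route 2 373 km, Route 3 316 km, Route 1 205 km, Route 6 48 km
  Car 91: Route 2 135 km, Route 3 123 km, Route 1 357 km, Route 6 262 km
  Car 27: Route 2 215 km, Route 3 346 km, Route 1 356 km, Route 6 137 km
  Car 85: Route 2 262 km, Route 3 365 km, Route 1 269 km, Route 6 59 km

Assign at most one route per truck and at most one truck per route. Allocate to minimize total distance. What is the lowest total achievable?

Optimal: Car 12→Route 1 (205 km), Car 91→Route 3 (123 km), Car 27→Route 2 (215 km), Car 85→Route 6 (59 km) — total 205+123+215+59 = 602 km.
Row-greedy (each truck in turn takes its cheapest remaining route) gives 655 km, worse by 53.

Minimum total: 602 km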